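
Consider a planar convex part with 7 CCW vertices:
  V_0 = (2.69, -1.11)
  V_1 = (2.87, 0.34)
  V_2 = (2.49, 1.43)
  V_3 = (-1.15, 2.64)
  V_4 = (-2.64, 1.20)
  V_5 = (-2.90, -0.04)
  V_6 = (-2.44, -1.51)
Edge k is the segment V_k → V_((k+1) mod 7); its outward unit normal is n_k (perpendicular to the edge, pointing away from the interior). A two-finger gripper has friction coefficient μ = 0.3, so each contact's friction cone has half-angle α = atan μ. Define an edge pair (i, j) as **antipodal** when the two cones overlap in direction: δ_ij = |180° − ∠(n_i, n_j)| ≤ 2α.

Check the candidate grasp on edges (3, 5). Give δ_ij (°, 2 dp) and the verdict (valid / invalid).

δ = 116.65°, invalid

α = atan 0.3 = 16.70°;  2α = 33.40°
edge 3: e_3 = (-1.49, -1.44);  n_3 = (-0.6949, +0.7191)
edge 5: e_5 = (+0.46, -1.47);  n_5 = (-0.9544, -0.2986)
∠(n_3, n_5) = 63.35°
δ = |180° − 63.35°| = 116.65°
116.65° > 2α = 33.40°  →  invalid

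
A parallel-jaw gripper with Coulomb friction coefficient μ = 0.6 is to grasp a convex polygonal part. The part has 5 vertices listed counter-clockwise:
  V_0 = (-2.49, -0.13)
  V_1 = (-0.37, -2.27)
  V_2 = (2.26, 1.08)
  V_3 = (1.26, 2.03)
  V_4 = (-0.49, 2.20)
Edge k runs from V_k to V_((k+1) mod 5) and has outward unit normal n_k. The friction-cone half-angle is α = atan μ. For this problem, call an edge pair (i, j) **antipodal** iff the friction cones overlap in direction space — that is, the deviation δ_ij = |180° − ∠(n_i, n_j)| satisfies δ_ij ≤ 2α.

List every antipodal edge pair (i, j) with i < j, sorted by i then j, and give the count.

count = 4; pairs: (0,2), (0,3), (1,3), (1,4)

α = atan 0.6 = 30.96°;  2α = 61.93°
n_0 = (-0.7104, -0.7038)
n_1 = (+0.7866, -0.6175)
n_2 = (+0.6887, +0.7250)
n_3 = (+0.0967, +0.9953)
n_4 = (-0.7588, +0.6513)
  (0,1): δ = 82.87°  ·
  (0,2): δ = 1.74°  ✓
  (0,3): δ = 39.72°  ✓
  (0,4): δ = 94.63°  ·
  (1,2): δ = 95.40°  ·
  (1,3): δ = 57.41°  ✓
  (1,4): δ = 2.51°  ✓
  (2,3): δ = 142.02°  ·
  (2,4): δ = 87.11°  ·
  (3,4): δ = 125.09°  ·
antipodal pairs: 4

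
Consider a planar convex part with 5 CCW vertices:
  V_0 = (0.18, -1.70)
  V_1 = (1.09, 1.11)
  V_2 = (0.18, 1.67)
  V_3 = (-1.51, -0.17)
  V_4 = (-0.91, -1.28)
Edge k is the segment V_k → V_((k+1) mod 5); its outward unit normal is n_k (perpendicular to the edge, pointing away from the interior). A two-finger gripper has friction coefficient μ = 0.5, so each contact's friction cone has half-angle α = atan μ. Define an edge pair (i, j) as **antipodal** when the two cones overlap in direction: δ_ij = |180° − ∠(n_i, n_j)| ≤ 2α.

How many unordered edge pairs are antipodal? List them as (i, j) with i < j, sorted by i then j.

count = 4; pairs: (0,2), (0,3), (1,3), (1,4)

α = atan 0.5 = 26.57°;  2α = 53.13°
n_0 = (+0.9514, -0.3081)
n_1 = (+0.5241, +0.8517)
n_2 = (-0.7365, +0.6764)
n_3 = (-0.8797, -0.4755)
n_4 = (-0.3596, -0.9331)
  (0,1): δ = 103.66°  ·
  (0,2): δ = 24.62°  ✓
  (0,3): δ = 46.34°  ✓
  (0,4): δ = 86.87°  ·
  (1,2): δ = 100.96°  ·
  (1,3): δ = 30.00°  ✓
  (1,4): δ = 10.53°  ✓
  (2,3): δ = 109.04°  ·
  (2,4): δ = 68.51°  ·
  (3,4): δ = 139.47°  ·
antipodal pairs: 4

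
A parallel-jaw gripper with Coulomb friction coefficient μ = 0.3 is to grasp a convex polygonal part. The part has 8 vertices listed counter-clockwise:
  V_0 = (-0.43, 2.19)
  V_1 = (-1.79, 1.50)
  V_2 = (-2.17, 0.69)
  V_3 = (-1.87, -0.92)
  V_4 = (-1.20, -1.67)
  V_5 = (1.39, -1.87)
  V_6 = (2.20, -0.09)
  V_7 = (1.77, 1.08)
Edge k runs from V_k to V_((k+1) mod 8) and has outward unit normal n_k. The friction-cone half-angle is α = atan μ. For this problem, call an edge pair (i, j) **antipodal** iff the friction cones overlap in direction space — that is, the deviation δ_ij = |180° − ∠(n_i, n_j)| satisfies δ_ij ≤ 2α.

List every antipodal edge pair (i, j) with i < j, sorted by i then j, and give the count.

count = 6; pairs: (0,4), (1,5), (2,6), (3,6), (3,7), (4,7)

α = atan 0.3 = 16.70°;  2α = 33.40°
n_0 = (-0.4525, +0.8918)
n_1 = (-0.9053, +0.4247)
n_2 = (-0.9831, -0.1832)
n_3 = (-0.7458, -0.6662)
n_4 = (-0.0770, -0.9970)
n_5 = (+0.9102, -0.4142)
n_6 = (+0.9386, +0.3450)
n_7 = (+0.4505, +0.8928)
  (0,1): δ = 142.03°  ·
  (0,2): δ = 106.35°  ·
  (0,3): δ = 75.13°  ·
  (0,4): δ = 31.32°  ✓
  (0,5): δ = 38.63°  ·
  (0,6): δ = 83.28°  ·
  (0,7): δ = 126.33°  ·
  (1,2): δ = 144.31°  ·
  (1,3): δ = 113.09°  ·
  (1,4): δ = 69.28°  ·
  (1,5): δ = 0.66°  ✓
  (1,6): δ = 45.31°  ·
  (1,7): δ = 88.36°  ·
  (2,3): δ = 148.78°  ·
  (2,4): δ = 104.97°  ·
  (2,5): δ = 35.02°  ·
  (2,6): δ = 9.62°  ✓
  (2,7): δ = 52.67°  ·
  (3,4): δ = 136.19°  ·
  (3,5): δ = 66.24°  ·
  (3,6): δ = 21.60°  ✓
  (3,7): δ = 21.45°  ✓
  (4,5): δ = 110.05°  ·
  (4,6): δ = 65.40°  ·
  (4,7): δ = 22.36°  ✓
  (5,6): δ = 135.35°  ·
  (5,7): δ = 92.30°  ·
  (6,7): δ = 136.95°  ·
antipodal pairs: 6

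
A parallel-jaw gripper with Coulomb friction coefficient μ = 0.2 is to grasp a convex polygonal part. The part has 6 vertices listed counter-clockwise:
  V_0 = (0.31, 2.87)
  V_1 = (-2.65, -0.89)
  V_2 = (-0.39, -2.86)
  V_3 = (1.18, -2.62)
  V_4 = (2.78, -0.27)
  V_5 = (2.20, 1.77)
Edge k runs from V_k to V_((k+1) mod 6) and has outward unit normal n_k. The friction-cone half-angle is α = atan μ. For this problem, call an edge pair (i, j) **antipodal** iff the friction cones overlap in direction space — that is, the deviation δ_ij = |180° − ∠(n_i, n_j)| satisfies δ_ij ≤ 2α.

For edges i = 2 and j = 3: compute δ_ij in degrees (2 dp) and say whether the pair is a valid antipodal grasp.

α = atan 0.2 = 11.31°;  2α = 22.62°
edge 2: e_2 = (+1.57, +0.24);  n_2 = (+0.1511, -0.9885)
edge 3: e_3 = (+1.60, +2.35);  n_3 = (+0.8266, -0.5628)
∠(n_2, n_3) = 47.06°
δ = |180° − 47.06°| = 132.94°
132.94° > 2α = 22.62°  →  invalid

δ = 132.94°, invalid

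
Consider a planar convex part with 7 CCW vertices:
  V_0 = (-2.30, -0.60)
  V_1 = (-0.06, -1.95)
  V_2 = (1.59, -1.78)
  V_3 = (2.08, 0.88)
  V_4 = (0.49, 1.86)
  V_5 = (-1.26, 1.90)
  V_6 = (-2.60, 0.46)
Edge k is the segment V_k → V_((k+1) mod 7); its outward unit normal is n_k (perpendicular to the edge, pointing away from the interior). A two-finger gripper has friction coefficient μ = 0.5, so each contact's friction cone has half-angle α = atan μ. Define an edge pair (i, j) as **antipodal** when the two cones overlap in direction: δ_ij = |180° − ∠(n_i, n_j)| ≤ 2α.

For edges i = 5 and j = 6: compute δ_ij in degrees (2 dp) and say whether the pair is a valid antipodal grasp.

α = atan 0.5 = 26.57°;  2α = 53.13°
edge 5: e_5 = (-1.34, -1.44);  n_5 = (-0.7321, +0.6812)
edge 6: e_6 = (+0.30, -1.06);  n_6 = (-0.9622, -0.2723)
∠(n_5, n_6) = 58.74°
δ = |180° − 58.74°| = 121.26°
121.26° > 2α = 53.13°  →  invalid

δ = 121.26°, invalid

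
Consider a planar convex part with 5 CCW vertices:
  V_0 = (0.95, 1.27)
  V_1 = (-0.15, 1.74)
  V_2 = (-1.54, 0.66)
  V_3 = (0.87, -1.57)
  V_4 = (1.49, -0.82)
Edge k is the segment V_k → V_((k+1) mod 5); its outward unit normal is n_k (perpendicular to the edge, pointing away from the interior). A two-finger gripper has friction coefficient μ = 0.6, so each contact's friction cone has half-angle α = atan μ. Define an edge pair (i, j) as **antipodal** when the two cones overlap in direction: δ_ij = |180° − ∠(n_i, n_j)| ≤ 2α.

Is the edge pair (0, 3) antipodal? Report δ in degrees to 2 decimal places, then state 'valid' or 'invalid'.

α = atan 0.6 = 30.96°;  2α = 61.93°
edge 0: e_0 = (-1.10, +0.47);  n_0 = (+0.3929, +0.9196)
edge 3: e_3 = (+0.62, +0.75);  n_3 = (+0.7707, -0.6371)
∠(n_0, n_3) = 106.44°
δ = |180° − 106.44°| = 73.56°
73.56° > 2α = 61.93°  →  invalid

δ = 73.56°, invalid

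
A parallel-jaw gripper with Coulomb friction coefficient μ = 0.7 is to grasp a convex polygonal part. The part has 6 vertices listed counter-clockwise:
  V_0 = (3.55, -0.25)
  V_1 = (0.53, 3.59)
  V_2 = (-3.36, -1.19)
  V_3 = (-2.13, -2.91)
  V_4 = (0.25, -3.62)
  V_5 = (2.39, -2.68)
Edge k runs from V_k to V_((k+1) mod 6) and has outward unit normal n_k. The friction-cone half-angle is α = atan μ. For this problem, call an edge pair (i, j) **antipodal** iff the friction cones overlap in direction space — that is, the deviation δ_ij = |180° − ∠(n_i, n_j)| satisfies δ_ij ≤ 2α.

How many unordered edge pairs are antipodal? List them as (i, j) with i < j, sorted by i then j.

α = atan 0.7 = 34.99°;  2α = 69.98°
n_0 = (+0.7860, +0.6182)
n_1 = (-0.7756, +0.6312)
n_2 = (-0.8134, -0.5817)
n_3 = (-0.2859, -0.9583)
n_4 = (+0.4022, -0.9156)
n_5 = (+0.9024, -0.4308)
  (0,1): δ = 77.32°  ·
  (0,2): δ = 2.61°  ✓
  (0,3): δ = 35.21°  ✓
  (0,4): δ = 75.53°  ·
  (0,5): δ = 116.30°  ·
  (1,2): δ = 105.29°  ·
  (1,3): δ = 67.47°  ✓
  (1,4): δ = 27.15°  ✓
  (1,5): δ = 13.62°  ✓
  (2,3): δ = 142.18°  ·
  (2,4): δ = 101.86°  ·
  (2,5): δ = 61.09°  ✓
  (3,4): δ = 139.68°  ·
  (3,5): δ = 98.91°  ·
  (4,5): δ = 139.23°  ·
antipodal pairs: 6

count = 6; pairs: (0,2), (0,3), (1,3), (1,4), (1,5), (2,5)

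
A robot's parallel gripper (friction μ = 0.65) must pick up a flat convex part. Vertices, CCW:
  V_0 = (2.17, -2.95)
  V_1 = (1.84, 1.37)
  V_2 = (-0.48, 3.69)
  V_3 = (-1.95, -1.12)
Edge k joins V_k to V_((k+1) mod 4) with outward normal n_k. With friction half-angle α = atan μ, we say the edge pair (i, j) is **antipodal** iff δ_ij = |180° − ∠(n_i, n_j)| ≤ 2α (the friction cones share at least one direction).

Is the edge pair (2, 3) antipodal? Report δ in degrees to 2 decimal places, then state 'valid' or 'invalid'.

δ = 96.96°, invalid

α = atan 0.65 = 33.02°;  2α = 66.05°
edge 2: e_2 = (-1.47, -4.81);  n_2 = (-0.9563, +0.2923)
edge 3: e_3 = (+4.12, -1.83);  n_3 = (-0.4059, -0.9139)
∠(n_2, n_3) = 83.04°
δ = |180° − 83.04°| = 96.96°
96.96° > 2α = 66.05°  →  invalid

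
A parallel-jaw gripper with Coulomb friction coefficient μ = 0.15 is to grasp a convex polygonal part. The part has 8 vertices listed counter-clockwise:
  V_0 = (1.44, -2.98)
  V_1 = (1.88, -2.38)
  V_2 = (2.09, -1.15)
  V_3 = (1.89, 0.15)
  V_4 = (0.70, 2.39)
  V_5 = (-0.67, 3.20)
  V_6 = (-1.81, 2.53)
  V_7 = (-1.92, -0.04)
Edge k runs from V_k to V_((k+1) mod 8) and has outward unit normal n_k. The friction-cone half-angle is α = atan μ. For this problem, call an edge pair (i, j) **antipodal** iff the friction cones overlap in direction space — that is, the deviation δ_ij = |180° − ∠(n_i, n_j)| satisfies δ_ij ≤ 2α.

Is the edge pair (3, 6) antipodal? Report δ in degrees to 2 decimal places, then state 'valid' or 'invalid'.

α = atan 0.15 = 8.53°;  2α = 17.06°
edge 3: e_3 = (-1.19, +2.24);  n_3 = (+0.8831, +0.4692)
edge 6: e_6 = (-0.11, -2.57);  n_6 = (-0.9991, +0.0428)
∠(n_3, n_6) = 149.57°
δ = |180° − 149.57°| = 30.43°
30.43° > 2α = 17.06°  →  invalid

δ = 30.43°, invalid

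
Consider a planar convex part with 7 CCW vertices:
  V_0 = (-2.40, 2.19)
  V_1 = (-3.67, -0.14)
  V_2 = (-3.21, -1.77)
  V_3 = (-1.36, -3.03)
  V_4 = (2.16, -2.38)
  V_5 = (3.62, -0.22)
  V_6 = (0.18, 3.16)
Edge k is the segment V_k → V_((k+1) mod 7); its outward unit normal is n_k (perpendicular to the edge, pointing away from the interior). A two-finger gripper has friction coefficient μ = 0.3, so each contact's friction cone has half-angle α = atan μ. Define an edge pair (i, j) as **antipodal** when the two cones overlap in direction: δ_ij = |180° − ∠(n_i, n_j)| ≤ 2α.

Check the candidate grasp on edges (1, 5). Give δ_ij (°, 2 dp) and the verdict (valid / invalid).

α = atan 0.3 = 16.70°;  2α = 33.40°
edge 1: e_1 = (+0.46, -1.63);  n_1 = (-0.9624, -0.2716)
edge 5: e_5 = (-3.44, +3.38);  n_5 = (+0.7009, +0.7133)
∠(n_1, n_5) = 150.26°
δ = |180° − 150.26°| = 29.74°
29.74° ≤ 2α = 33.40°  →  valid

δ = 29.74°, valid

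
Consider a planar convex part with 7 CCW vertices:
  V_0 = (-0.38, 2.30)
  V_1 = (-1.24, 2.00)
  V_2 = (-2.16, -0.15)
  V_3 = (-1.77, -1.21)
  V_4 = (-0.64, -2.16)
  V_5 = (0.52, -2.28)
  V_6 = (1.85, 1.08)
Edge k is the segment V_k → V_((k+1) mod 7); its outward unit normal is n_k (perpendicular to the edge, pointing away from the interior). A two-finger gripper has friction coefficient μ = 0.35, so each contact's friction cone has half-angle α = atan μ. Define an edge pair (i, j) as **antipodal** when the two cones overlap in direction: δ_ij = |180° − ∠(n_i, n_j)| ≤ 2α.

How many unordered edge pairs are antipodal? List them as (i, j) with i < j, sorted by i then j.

count = 4; pairs: (0,4), (1,5), (3,6), (4,6)

α = atan 0.35 = 19.29°;  2α = 38.58°
n_0 = (-0.3294, +0.9442)
n_1 = (-0.9194, +0.3934)
n_2 = (-0.9385, -0.3453)
n_3 = (-0.6435, -0.7654)
n_4 = (-0.1029, -0.9947)
n_5 = (+0.9298, -0.3680)
n_6 = (+0.4800, +0.8773)
  (0,1): δ = 132.40°  ·
  (0,2): δ = 89.03°  ·
  (0,3): δ = 59.28°  ·
  (0,4): δ = 25.14°  ✓
  (0,5): δ = 49.17°  ·
  (0,6): δ = 132.09°  ·
  (1,2): δ = 136.63°  ·
  (1,3): δ = 106.89°  ·
  (1,4): δ = 72.74°  ·
  (1,5): δ = 1.57°  ✓
  (1,6): δ = 84.48°  ·
  (2,3): δ = 150.25°  ·
  (2,4): δ = 116.11°  ·
  (2,5): δ = 41.80°  ·
  (2,6): δ = 41.12°  ·
  (3,4): δ = 145.85°  ·
  (3,5): δ = 71.54°  ·
  (3,6): δ = 11.37°  ✓
  (4,5): δ = 105.69°  ·
  (4,6): δ = 22.78°  ✓
  (5,6): δ = 97.09°  ·
antipodal pairs: 4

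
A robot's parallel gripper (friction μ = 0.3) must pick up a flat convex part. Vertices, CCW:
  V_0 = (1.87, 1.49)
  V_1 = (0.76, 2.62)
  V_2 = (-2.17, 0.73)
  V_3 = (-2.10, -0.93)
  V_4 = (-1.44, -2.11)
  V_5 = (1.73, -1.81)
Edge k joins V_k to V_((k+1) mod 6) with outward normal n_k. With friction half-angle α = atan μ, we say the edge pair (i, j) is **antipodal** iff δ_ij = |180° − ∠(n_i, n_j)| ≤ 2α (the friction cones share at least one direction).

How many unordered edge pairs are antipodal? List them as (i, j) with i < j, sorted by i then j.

count = 4; pairs: (0,3), (1,4), (2,5), (3,5)

α = atan 0.3 = 16.70°;  2α = 33.40°
n_0 = (+0.7134, +0.7008)
n_1 = (-0.5421, +0.8403)
n_2 = (-0.9991, -0.0421)
n_3 = (-0.8728, -0.4882)
n_4 = (+0.0942, -0.9956)
n_5 = (+0.9991, -0.0424)
  (0,1): δ = 101.66°  ·
  (0,2): δ = 42.07°  ·
  (0,3): δ = 15.27°  ✓
  (0,4): δ = 50.92°  ·
  (0,5): δ = 133.08°  ·
  (1,2): δ = 120.41°  ·
  (1,3): δ = 93.60°  ·
  (1,4): δ = 27.42°  ✓
  (1,5): δ = 54.75°  ·
  (2,3): δ = 153.20°  ·
  (2,4): δ = 87.01°  ·
  (2,5): δ = 4.84°  ✓
  (3,4): δ = 113.81°  ·
  (3,5): δ = 31.65°  ✓
  (4,5): δ = 97.84°  ·
antipodal pairs: 4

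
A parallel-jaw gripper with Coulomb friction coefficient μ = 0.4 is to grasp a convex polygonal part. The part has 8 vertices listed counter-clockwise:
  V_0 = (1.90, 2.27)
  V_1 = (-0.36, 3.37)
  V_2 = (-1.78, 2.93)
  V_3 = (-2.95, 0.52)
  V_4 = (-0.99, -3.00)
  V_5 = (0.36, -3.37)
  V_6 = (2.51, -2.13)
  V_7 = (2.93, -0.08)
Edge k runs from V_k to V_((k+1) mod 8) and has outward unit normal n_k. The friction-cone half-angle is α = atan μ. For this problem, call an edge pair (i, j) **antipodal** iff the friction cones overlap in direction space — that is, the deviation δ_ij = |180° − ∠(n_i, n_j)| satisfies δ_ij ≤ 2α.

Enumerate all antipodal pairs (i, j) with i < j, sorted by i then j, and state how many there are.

α = atan 0.4 = 21.80°;  2α = 43.60°
n_0 = (+0.4376, +0.8992)
n_1 = (-0.2960, +0.9552)
n_2 = (-0.8996, +0.4367)
n_3 = (-0.8737, -0.4865)
n_4 = (-0.2643, -0.9644)
n_5 = (+0.4996, -0.8663)
n_6 = (+0.9797, -0.2007)
n_7 = (+0.9159, +0.4014)
  (0,1): δ = 136.83°  ·
  (0,2): δ = 89.94°  ·
  (0,3): δ = 34.94°  ✓
  (0,4): δ = 10.63°  ✓
  (0,5): δ = 55.93°  ·
  (0,6): δ = 104.37°  ·
  (0,7): δ = 139.62°  ·
  (1,2): δ = 133.11°  ·
  (1,3): δ = 78.11°  ·
  (1,4): δ = 32.54°  ✓
  (1,5): δ = 12.76°  ✓
  (1,6): δ = 61.21°  ·
  (1,7): δ = 96.45°  ·
  (2,3): δ = 124.99°  ·
  (2,4): δ = 79.43°  ·
  (2,5): δ = 34.13°  ✓
  (2,6): δ = 14.32°  ✓
  (2,7): δ = 49.56°  ·
  (3,4): δ = 134.44°  ·
  (3,5): δ = 89.14°  ·
  (3,6): δ = 40.69°  ✓
  (3,7): δ = 5.44°  ✓
  (4,5): δ = 134.70°  ·
  (4,6): δ = 86.25°  ·
  (4,7): δ = 51.01°  ·
  (5,6): δ = 131.55°  ·
  (5,7): δ = 96.31°  ·
  (6,7): δ = 144.75°  ·
antipodal pairs: 8

count = 8; pairs: (0,3), (0,4), (1,4), (1,5), (2,5), (2,6), (3,6), (3,7)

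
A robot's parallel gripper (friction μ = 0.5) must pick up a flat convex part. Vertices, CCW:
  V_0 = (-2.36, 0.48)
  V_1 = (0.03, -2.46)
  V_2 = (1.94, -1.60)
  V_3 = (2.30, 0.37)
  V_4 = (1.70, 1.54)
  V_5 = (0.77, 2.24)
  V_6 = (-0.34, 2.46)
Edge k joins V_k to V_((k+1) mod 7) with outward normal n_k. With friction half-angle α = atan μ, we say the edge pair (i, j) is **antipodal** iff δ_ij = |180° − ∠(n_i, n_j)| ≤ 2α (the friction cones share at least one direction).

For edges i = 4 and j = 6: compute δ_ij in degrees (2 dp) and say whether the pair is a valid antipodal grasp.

δ = 98.60°, invalid

α = atan 0.5 = 26.57°;  2α = 53.13°
edge 4: e_4 = (-0.93, +0.70);  n_4 = (+0.6014, +0.7990)
edge 6: e_6 = (-2.02, -1.98);  n_6 = (-0.7000, +0.7141)
∠(n_4, n_6) = 81.40°
δ = |180° − 81.40°| = 98.60°
98.60° > 2α = 53.13°  →  invalid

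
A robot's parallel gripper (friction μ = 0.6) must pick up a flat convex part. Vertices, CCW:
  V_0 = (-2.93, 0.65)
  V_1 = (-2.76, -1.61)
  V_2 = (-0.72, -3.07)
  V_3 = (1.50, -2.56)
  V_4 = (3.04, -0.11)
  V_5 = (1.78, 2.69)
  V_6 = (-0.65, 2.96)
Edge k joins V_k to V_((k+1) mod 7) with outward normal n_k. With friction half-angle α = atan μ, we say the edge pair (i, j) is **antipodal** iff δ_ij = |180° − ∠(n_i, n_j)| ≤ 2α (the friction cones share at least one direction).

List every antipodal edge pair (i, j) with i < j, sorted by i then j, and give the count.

α = atan 0.6 = 30.96°;  2α = 61.93°
n_0 = (-0.9972, -0.0750)
n_1 = (-0.5820, -0.8132)
n_2 = (+0.2239, -0.9746)
n_3 = (+0.8466, -0.5322)
n_4 = (+0.9119, +0.4104)
n_5 = (+0.1104, +0.9939)
n_6 = (-0.7117, +0.7025)
  (0,1): δ = 129.89°  ·
  (0,2): δ = 81.36°  ·
  (0,3): δ = 36.45°  ✓
  (0,4): δ = 19.93°  ✓
  (0,5): δ = 79.36°  ·
  (0,6): δ = 131.07°  ·
  (1,2): δ = 131.47°  ·
  (1,3): δ = 86.56°  ·
  (1,4): δ = 30.18°  ✓
  (1,5): δ = 29.25°  ✓
  (1,6): δ = 80.97°  ·
  (2,3): δ = 135.09°  ·
  (2,4): δ = 78.71°  ·
  (2,5): δ = 19.28°  ✓
  (2,6): δ = 32.44°  ✓
  (3,4): δ = 123.62°  ·
  (3,5): δ = 64.19°  ·
  (3,6): δ = 12.47°  ✓
  (4,5): δ = 120.57°  ·
  (4,6): δ = 68.85°  ·
  (5,6): δ = 128.29°  ·
antipodal pairs: 7

count = 7; pairs: (0,3), (0,4), (1,4), (1,5), (2,5), (2,6), (3,6)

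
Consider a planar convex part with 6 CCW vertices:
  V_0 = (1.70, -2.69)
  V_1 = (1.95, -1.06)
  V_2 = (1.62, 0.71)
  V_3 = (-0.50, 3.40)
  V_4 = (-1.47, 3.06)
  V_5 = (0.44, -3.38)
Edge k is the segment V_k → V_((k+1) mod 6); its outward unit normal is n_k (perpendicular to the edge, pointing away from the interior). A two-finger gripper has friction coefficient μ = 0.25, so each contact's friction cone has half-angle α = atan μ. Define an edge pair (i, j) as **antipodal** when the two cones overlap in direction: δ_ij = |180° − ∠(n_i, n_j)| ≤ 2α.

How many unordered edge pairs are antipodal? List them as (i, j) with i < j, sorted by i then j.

α = atan 0.25 = 14.04°;  2α = 28.07°
n_0 = (+0.9884, -0.1516)
n_1 = (+0.9831, +0.1833)
n_2 = (+0.7854, +0.6190)
n_3 = (-0.3308, +0.9437)
n_4 = (-0.9587, -0.2843)
n_5 = (+0.4803, -0.8771)
  (0,1): δ = 160.72°  ·
  (0,2): δ = 133.04°  ·
  (0,3): δ = 61.96°  ·
  (0,4): δ = 25.24°  ✓
  (0,5): δ = 127.43°  ·
  (1,2): δ = 152.32°  ·
  (1,3): δ = 81.24°  ·
  (1,4): δ = 5.96°  ✓
  (1,5): δ = 108.14°  ·
  (2,3): δ = 108.93°  ·
  (2,4): δ = 21.72°  ✓
  (2,5): δ = 80.46°  ·
  (3,4): δ = 92.80°  ·
  (3,5): δ = 9.39°  ✓
  (4,5): δ = 77.81°  ·
antipodal pairs: 4

count = 4; pairs: (0,4), (1,4), (2,4), (3,5)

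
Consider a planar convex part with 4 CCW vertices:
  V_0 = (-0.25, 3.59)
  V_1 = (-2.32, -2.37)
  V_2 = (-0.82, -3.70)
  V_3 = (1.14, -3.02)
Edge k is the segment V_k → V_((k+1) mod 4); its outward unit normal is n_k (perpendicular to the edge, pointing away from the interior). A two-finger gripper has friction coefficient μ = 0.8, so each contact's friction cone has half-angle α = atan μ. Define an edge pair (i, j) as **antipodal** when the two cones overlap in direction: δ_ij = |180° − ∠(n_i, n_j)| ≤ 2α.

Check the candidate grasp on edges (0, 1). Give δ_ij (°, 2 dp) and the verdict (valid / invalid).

α = atan 0.8 = 38.66°;  2α = 77.32°
edge 0: e_0 = (-2.07, -5.96);  n_0 = (-0.9446, +0.3281)
edge 1: e_1 = (+1.50, -1.33);  n_1 = (-0.6634, -0.7482)
∠(n_0, n_1) = 67.59°
δ = |180° − 67.59°| = 112.41°
112.41° > 2α = 77.32°  →  invalid

δ = 112.41°, invalid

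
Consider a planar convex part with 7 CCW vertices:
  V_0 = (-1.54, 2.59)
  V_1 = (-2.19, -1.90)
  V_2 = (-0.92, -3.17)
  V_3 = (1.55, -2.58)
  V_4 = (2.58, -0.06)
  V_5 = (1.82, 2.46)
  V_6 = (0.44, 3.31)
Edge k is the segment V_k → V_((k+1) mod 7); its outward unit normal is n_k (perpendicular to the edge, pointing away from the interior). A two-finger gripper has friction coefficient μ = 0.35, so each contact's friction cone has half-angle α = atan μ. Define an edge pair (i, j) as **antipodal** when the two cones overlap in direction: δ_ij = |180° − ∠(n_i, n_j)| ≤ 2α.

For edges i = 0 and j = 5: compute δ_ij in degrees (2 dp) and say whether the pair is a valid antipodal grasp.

α = atan 0.35 = 19.29°;  2α = 38.58°
edge 0: e_0 = (-0.65, -4.49);  n_0 = (-0.9897, +0.1433)
edge 5: e_5 = (-1.38, +0.85);  n_5 = (+0.5244, +0.8514)
∠(n_0, n_5) = 113.39°
δ = |180° − 113.39°| = 66.61°
66.61° > 2α = 38.58°  →  invalid

δ = 66.61°, invalid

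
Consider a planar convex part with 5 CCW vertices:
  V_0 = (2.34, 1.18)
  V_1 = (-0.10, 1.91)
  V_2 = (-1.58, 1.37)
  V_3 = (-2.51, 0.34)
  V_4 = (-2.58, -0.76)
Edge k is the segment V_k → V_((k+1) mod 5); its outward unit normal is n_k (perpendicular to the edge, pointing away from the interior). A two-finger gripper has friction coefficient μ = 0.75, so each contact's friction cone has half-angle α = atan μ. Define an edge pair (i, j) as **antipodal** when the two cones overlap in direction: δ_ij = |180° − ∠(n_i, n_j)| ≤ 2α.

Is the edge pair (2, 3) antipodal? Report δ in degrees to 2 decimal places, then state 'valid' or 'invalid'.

α = atan 0.75 = 36.87°;  2α = 73.74°
edge 2: e_2 = (-0.93, -1.03);  n_2 = (-0.7422, +0.6702)
edge 3: e_3 = (-0.07, -1.10);  n_3 = (-0.9980, +0.0635)
∠(n_2, n_3) = 38.44°
δ = |180° − 38.44°| = 141.56°
141.56° > 2α = 73.74°  →  invalid

δ = 141.56°, invalid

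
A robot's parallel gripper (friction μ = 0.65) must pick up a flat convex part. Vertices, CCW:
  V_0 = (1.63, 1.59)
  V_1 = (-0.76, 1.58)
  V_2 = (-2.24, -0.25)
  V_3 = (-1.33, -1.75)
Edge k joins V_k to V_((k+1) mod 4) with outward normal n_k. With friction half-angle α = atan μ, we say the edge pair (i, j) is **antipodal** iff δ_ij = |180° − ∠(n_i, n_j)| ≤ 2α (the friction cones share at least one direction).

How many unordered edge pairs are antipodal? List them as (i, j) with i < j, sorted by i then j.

count = 3; pairs: (0,2), (0,3), (1,3)

α = atan 0.65 = 33.02°;  2α = 66.05°
n_0 = (-0.0042, +1.0000)
n_1 = (-0.7775, +0.6288)
n_2 = (-0.8550, -0.5187)
n_3 = (+0.7484, -0.6633)
  (0,1): δ = 129.20°  ·
  (0,2): δ = 59.00°  ✓
  (0,3): δ = 48.21°  ✓
  (1,2): δ = 109.79°  ·
  (1,3): δ = 2.58°  ✓
  (2,3): δ = 72.79°  ·
antipodal pairs: 3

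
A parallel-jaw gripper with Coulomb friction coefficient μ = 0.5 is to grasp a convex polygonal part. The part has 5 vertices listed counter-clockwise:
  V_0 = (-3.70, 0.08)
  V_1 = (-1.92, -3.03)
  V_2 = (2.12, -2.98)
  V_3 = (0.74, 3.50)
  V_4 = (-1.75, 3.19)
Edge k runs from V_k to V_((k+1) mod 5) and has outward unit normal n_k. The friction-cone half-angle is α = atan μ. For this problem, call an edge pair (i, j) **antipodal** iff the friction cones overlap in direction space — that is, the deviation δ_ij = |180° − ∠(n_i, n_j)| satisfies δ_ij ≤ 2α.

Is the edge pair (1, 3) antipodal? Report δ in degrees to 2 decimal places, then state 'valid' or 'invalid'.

α = atan 0.5 = 26.57°;  2α = 53.13°
edge 1: e_1 = (+4.04, +0.05);  n_1 = (+0.0124, -0.9999)
edge 3: e_3 = (-2.49, -0.31);  n_3 = (-0.1235, +0.9923)
∠(n_1, n_3) = 173.61°
δ = |180° − 173.61°| = 6.39°
6.39° ≤ 2α = 53.13°  →  valid

δ = 6.39°, valid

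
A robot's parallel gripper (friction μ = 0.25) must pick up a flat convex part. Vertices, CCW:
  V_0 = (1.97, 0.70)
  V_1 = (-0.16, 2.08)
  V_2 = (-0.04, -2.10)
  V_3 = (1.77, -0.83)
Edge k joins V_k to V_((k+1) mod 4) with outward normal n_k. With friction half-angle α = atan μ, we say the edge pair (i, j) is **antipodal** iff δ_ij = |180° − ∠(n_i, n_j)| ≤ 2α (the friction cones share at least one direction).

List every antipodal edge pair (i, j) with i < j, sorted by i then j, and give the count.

count = 1; pairs: (1,3)

α = atan 0.25 = 14.04°;  2α = 28.07°
n_0 = (+0.5437, +0.8393)
n_1 = (-0.9996, -0.0287)
n_2 = (+0.5744, -0.8186)
n_3 = (+0.9916, -0.1296)
  (0,1): δ = 55.42°  ·
  (0,2): δ = 67.99°  ·
  (0,3): δ = 115.49°  ·
  (1,2): δ = 56.59°  ·
  (1,3): δ = 9.09°  ✓
  (2,3): δ = 132.50°  ·
antipodal pairs: 1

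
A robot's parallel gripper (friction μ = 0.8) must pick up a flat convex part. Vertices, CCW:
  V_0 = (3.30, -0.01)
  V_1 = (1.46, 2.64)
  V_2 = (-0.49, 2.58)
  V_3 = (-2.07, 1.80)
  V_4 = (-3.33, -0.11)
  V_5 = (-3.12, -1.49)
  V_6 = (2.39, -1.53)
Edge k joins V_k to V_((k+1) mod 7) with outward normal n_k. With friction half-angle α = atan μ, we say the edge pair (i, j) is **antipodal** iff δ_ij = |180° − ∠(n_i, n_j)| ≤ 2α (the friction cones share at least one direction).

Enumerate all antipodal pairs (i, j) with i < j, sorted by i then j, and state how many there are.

α = atan 0.8 = 38.66°;  2α = 77.32°
n_0 = (+0.8214, +0.5703)
n_1 = (-0.0308, +0.9995)
n_2 = (-0.4427, +0.8967)
n_3 = (-0.8347, +0.5507)
n_4 = (-0.9886, -0.1504)
n_5 = (-0.0073, -1.0000)
n_6 = (+0.8580, -0.5137)
  (0,1): δ = 123.01°  ·
  (0,2): δ = 98.50°  ·
  (0,3): δ = 68.19°  ✓
  (0,4): δ = 26.12°  ✓
  (0,5): δ = 54.81°  ✓
  (0,6): δ = 114.32°  ·
  (1,2): δ = 155.49°  ·
  (1,3): δ = 125.17°  ·
  (1,4): δ = 83.11°  ·
  (1,5): δ = 2.18°  ✓
  (1,6): δ = 57.33°  ✓
  (2,3): δ = 149.69°  ·
  (2,4): δ = 107.62°  ·
  (2,5): δ = 26.69°  ✓
  (2,6): δ = 32.82°  ✓
  (3,4): δ = 137.94°  ·
  (3,5): δ = 57.00°  ✓
  (3,6): δ = 2.50°  ✓
  (4,5): δ = 99.07°  ·
  (4,6): δ = 39.56°  ✓
  (5,6): δ = 120.49°  ·
antipodal pairs: 10

count = 10; pairs: (0,3), (0,4), (0,5), (1,5), (1,6), (2,5), (2,6), (3,5), (3,6), (4,6)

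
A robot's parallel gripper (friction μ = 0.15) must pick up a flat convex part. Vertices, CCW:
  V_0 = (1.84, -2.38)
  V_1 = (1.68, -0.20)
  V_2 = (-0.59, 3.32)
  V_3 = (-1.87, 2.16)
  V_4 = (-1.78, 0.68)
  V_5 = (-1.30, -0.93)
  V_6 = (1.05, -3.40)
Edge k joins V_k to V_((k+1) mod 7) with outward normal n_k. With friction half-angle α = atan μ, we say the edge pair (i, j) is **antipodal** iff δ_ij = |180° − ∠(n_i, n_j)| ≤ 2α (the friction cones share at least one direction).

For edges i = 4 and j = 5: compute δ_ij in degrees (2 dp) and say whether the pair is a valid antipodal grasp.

δ = 153.03°, invalid

α = atan 0.15 = 8.53°;  2α = 17.06°
edge 4: e_4 = (+0.48, -1.61);  n_4 = (-0.9583, -0.2857)
edge 5: e_5 = (+2.35, -2.47);  n_5 = (-0.7245, -0.6893)
∠(n_4, n_5) = 26.97°
δ = |180° − 26.97°| = 153.03°
153.03° > 2α = 17.06°  →  invalid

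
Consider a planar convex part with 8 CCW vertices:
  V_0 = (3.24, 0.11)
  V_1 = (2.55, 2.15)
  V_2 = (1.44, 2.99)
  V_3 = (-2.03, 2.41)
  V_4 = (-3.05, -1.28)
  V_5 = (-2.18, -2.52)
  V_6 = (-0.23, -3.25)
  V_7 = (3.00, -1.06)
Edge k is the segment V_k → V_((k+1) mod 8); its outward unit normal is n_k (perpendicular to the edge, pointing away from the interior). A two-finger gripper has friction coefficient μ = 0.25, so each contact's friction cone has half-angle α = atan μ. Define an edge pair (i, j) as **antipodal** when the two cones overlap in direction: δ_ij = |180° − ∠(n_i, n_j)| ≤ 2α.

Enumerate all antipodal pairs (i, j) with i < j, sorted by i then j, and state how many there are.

α = atan 0.25 = 14.04°;  2α = 28.07°
n_0 = (+0.9473, +0.3204)
n_1 = (+0.6034, +0.7974)
n_2 = (-0.1649, +0.9863)
n_3 = (-0.9639, +0.2664)
n_4 = (-0.8186, -0.5743)
n_5 = (-0.3506, -0.9365)
n_6 = (+0.5612, -0.8277)
n_7 = (+0.9796, -0.2009)
  (0,1): δ = 145.80°  ·
  (0,2): δ = 99.20°  ·
  (0,3): δ = 34.14°  ·
  (0,4): δ = 16.37°  ✓
  (0,5): δ = 50.79°  ·
  (0,6): δ = 105.45°  ·
  (0,7): δ = 149.72°  ·
  (1,2): δ = 133.39°  ·
  (1,3): δ = 68.34°  ·
  (1,4): δ = 17.83°  ✓
  (1,5): δ = 16.59°  ✓
  (1,6): δ = 71.25°  ·
  (1,7): δ = 115.52°  ·
  (2,3): δ = 114.94°  ·
  (2,4): δ = 64.44°  ·
  (2,5): δ = 30.01°  ·
  (2,6): δ = 24.65°  ✓
  (2,7): δ = 68.92°  ·
  (3,4): δ = 129.49°  ·
  (3,5): δ = 95.07°  ·
  (3,6): δ = 40.41°  ·
  (3,7): δ = 3.86°  ✓
  (4,5): δ = 145.58°  ·
  (4,6): δ = 90.92°  ·
  (4,7): δ = 46.65°  ·
  (5,6): δ = 125.34°  ·
  (5,7): δ = 81.07°  ·
  (6,7): δ = 135.73°  ·
antipodal pairs: 5

count = 5; pairs: (0,4), (1,4), (1,5), (2,6), (3,7)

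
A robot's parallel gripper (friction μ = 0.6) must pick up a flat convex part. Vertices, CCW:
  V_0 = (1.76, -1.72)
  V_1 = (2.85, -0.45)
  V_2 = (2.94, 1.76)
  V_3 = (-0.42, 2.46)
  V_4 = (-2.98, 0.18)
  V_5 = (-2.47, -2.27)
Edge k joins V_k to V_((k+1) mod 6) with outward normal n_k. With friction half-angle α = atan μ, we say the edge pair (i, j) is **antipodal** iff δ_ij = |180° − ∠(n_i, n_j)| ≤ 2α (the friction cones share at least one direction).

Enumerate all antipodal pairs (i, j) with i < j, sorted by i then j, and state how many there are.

count = 7; pairs: (0,2), (0,3), (0,4), (1,3), (1,4), (2,5), (3,5)

α = atan 0.6 = 30.96°;  2α = 61.93°
n_0 = (+0.7588, -0.6513)
n_1 = (+0.9992, -0.0407)
n_2 = (+0.2040, +0.9790)
n_3 = (-0.6651, +0.7468)
n_4 = (-0.9790, -0.2038)
n_5 = (+0.1289, -0.9917)
  (0,1): δ = 141.69°  ·
  (0,2): δ = 61.13°  ✓
  (0,3): δ = 7.67°  ✓
  (0,4): δ = 52.40°  ✓
  (0,5): δ = 138.05°  ·
  (1,2): δ = 99.44°  ·
  (1,3): δ = 45.98°  ✓
  (1,4): δ = 14.09°  ✓
  (1,5): δ = 99.74°  ·
  (2,3): δ = 126.54°  ·
  (2,4): δ = 66.47°  ·
  (2,5): δ = 19.18°  ✓
  (3,4): δ = 119.93°  ·
  (3,5): δ = 34.28°  ✓
  (4,5): δ = 94.35°  ·
antipodal pairs: 7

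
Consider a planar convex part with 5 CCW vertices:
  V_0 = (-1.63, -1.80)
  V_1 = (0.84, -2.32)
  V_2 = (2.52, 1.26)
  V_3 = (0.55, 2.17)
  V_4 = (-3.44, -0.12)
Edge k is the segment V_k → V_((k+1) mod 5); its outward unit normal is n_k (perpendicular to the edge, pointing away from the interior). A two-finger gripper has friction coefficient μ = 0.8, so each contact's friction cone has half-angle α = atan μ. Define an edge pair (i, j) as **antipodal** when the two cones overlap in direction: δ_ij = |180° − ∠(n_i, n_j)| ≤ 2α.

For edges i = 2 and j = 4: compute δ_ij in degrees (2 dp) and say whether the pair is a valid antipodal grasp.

α = atan 0.8 = 38.66°;  2α = 77.32°
edge 2: e_2 = (-1.97, +0.91);  n_2 = (+0.4194, +0.9078)
edge 4: e_4 = (+1.81, -1.68);  n_4 = (-0.6803, -0.7329)
∠(n_2, n_4) = 161.93°
δ = |180° − 161.93°| = 18.07°
18.07° ≤ 2α = 77.32°  →  valid

δ = 18.07°, valid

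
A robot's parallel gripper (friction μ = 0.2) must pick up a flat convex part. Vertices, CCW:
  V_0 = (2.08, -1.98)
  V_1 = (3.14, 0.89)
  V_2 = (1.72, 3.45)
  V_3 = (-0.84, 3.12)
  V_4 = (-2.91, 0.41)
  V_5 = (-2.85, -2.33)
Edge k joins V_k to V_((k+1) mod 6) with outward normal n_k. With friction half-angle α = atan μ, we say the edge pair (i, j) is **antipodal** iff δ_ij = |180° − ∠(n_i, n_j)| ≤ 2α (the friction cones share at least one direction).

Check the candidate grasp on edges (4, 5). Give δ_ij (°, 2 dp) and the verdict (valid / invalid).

δ = 87.19°, invalid

α = atan 0.2 = 11.31°;  2α = 22.62°
edge 4: e_4 = (+0.06, -2.74);  n_4 = (-0.9998, -0.0219)
edge 5: e_5 = (+4.93, +0.35);  n_5 = (+0.0708, -0.9975)
∠(n_4, n_5) = 92.81°
δ = |180° − 92.81°| = 87.19°
87.19° > 2α = 22.62°  →  invalid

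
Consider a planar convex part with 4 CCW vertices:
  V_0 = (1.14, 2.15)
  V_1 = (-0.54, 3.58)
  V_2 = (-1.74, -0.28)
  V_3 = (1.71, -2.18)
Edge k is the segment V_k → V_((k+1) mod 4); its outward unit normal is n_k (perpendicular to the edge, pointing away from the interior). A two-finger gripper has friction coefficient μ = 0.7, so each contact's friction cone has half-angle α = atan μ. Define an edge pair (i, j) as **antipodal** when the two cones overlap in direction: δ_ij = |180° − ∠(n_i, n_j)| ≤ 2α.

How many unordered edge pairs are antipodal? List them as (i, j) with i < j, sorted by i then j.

count = 4; pairs: (0,1), (0,2), (1,3), (2,3)

α = atan 0.7 = 34.99°;  2α = 69.98°
n_0 = (+0.6482, +0.7615)
n_1 = (-0.9549, +0.2969)
n_2 = (-0.4824, -0.8759)
n_3 = (+0.9914, +0.1305)
  (0,1): δ = 66.87°  ✓
  (0,2): δ = 11.56°  ✓
  (0,3): δ = 137.90°  ·
  (1,2): δ = 101.57°  ·
  (1,3): δ = 24.77°  ✓
  (2,3): δ = 53.66°  ✓
antipodal pairs: 4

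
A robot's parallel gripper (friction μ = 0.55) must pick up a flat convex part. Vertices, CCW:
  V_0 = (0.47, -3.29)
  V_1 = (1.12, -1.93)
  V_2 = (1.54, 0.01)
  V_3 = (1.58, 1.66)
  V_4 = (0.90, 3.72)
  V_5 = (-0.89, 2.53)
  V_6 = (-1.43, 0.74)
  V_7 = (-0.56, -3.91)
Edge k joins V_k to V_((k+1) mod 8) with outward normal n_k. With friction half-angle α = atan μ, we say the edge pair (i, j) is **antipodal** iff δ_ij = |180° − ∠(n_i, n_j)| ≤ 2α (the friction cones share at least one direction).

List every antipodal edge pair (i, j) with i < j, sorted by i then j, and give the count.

count = 13; pairs: (0,4), (0,5), (0,6), (1,4), (1,5), (1,6), (2,4), (2,5), (2,6), (3,5), (3,6), (4,7), (5,7)

α = atan 0.55 = 28.81°;  2α = 57.62°
n_0 = (+0.9022, -0.4312)
n_1 = (+0.9774, -0.2116)
n_2 = (+0.9997, -0.0242)
n_3 = (+0.9496, +0.3135)
n_4 = (-0.5536, +0.8328)
n_5 = (-0.9574, +0.2888)
n_6 = (-0.9829, -0.1839)
n_7 = (+0.5157, -0.8568)
  (0,1): δ = 166.67°  ·
  (0,2): δ = 155.84°  ·
  (0,3): δ = 136.19°  ·
  (0,4): δ = 30.84°  ✓
  (0,5): δ = 8.76°  ✓
  (0,6): δ = 36.14°  ✓
  (0,7): δ = 146.59°  ·
  (1,2): δ = 169.17°  ·
  (1,3): δ = 149.52°  ·
  (1,4): δ = 44.17°  ✓
  (1,5): δ = 4.57°  ✓
  (1,6): δ = 22.81°  ✓
  (1,7): δ = 133.26°  ·
  (2,3): δ = 160.34°  ·
  (2,4): δ = 55.00°  ✓
  (2,5): δ = 15.40°  ✓
  (2,6): δ = 11.99°  ✓
  (2,7): δ = 122.43°  ·
  (3,4): δ = 74.65°  ·
  (3,5): δ = 35.06°  ✓
  (3,6): δ = 7.67°  ✓
  (3,7): δ = 102.78°  ·
  (4,5): δ = 140.40°  ·
  (4,6): δ = 113.02°  ·
  (4,7): δ = 2.57°  ✓
  (5,6): δ = 152.62°  ·
  (5,7): δ = 42.17°  ✓
  (6,7): δ = 69.55°  ·
antipodal pairs: 13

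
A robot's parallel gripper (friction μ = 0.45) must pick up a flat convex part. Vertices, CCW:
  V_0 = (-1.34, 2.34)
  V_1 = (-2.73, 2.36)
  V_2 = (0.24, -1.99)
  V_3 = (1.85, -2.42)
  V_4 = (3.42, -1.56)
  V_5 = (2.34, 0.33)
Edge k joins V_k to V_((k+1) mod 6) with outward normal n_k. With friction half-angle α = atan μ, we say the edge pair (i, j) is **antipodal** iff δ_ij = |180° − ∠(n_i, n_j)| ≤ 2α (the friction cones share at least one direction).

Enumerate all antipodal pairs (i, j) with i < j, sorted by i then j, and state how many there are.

α = atan 0.45 = 24.23°;  2α = 48.46°
n_0 = (+0.0144, +0.9999)
n_1 = (-0.8259, -0.5639)
n_2 = (-0.2580, -0.9661)
n_3 = (+0.4804, -0.8770)
n_4 = (+0.8682, +0.4961)
n_5 = (+0.4794, +0.8776)
  (0,1): δ = 54.85°  ·
  (0,2): δ = 14.13°  ✓
  (0,3): δ = 29.54°  ✓
  (0,4): δ = 120.57°  ·
  (0,5): δ = 152.18°  ·
  (1,2): δ = 139.28°  ·
  (1,3): δ = 95.61°  ·
  (1,4): δ = 4.58°  ✓
  (1,5): δ = 27.03°  ✓
  (2,3): δ = 136.33°  ·
  (2,4): δ = 45.30°  ✓
  (2,5): δ = 13.69°  ✓
  (3,4): δ = 88.97°  ·
  (3,5): δ = 57.36°  ·
  (4,5): δ = 148.39°  ·
antipodal pairs: 6

count = 6; pairs: (0,2), (0,3), (1,4), (1,5), (2,4), (2,5)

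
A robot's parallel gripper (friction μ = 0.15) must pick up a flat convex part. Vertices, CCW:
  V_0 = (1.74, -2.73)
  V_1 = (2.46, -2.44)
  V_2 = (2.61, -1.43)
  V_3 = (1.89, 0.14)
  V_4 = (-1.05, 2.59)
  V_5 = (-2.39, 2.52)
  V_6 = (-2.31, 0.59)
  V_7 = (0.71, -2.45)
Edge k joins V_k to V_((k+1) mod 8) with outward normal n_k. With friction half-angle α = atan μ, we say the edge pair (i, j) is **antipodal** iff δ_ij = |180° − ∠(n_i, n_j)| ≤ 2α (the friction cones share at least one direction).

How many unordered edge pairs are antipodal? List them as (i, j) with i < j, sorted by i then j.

count = 2; pairs: (1,5), (3,6)

α = atan 0.15 = 8.53°;  2α = 17.06°
n_0 = (+0.3736, -0.9276)
n_1 = (+0.9892, -0.1469)
n_2 = (+0.9090, +0.4169)
n_3 = (+0.6402, +0.7682)
n_4 = (-0.0522, +0.9986)
n_5 = (-0.9991, -0.0414)
n_6 = (-0.7094, -0.7048)
n_7 = (-0.2623, -0.9650)
  (0,1): δ = 120.39°  ·
  (0,2): δ = 87.30°  ·
  (0,3): δ = 61.74°  ·
  (0,4): δ = 18.95°  ·
  (0,5): δ = 70.44°  ·
  (0,6): δ = 112.87°  ·
  (0,7): δ = 142.85°  ·
  (1,2): δ = 146.92°  ·
  (1,3): δ = 121.36°  ·
  (1,4): δ = 78.56°  ·
  (1,5): δ = 10.82°  ✓
  (1,6): δ = 53.26°  ·
  (1,7): δ = 83.24°  ·
  (2,3): δ = 154.44°  ·
  (2,4): δ = 111.65°  ·
  (2,5): δ = 22.26°  ·
  (2,6): δ = 20.17°  ·
  (2,7): δ = 50.16°  ·
  (3,4): δ = 137.20°  ·
  (3,5): δ = 47.82°  ·
  (3,6): δ = 5.38°  ✓
  (3,7): δ = 24.60°  ·
  (4,5): δ = 90.62°  ·
  (4,6): δ = 48.18°  ·
  (4,7): δ = 18.20°  ·
  (5,6): δ = 137.56°  ·
  (5,7): δ = 107.58°  ·
  (6,7): δ = 150.02°  ·
antipodal pairs: 2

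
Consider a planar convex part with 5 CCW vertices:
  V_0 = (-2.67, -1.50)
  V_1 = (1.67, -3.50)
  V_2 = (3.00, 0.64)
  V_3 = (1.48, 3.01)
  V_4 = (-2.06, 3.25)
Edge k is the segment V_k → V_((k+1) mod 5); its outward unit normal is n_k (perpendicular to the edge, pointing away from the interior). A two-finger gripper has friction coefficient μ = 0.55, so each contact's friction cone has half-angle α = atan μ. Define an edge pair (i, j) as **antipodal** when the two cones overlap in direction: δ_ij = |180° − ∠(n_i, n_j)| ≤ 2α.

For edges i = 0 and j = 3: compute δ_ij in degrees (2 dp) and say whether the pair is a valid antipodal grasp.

δ = 20.86°, valid

α = atan 0.55 = 28.81°;  2α = 57.62°
edge 0: e_0 = (+4.34, -2.00);  n_0 = (-0.4185, -0.9082)
edge 3: e_3 = (-3.54, +0.24);  n_3 = (+0.0676, +0.9977)
∠(n_0, n_3) = 159.14°
δ = |180° − 159.14°| = 20.86°
20.86° ≤ 2α = 57.62°  →  valid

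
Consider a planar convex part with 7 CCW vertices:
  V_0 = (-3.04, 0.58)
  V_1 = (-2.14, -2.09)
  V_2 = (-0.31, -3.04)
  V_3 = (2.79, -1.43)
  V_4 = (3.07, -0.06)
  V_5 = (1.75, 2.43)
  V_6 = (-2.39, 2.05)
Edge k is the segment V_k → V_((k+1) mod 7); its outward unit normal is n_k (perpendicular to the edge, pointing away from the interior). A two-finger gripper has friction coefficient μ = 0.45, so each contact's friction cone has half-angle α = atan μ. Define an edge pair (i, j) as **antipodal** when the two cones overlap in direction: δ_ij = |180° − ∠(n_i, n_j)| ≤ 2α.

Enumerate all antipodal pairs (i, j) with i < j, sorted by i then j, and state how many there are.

α = atan 0.45 = 24.23°;  2α = 48.46°
n_0 = (-0.9476, -0.3194)
n_1 = (-0.4607, -0.8875)
n_2 = (+0.4609, -0.8875)
n_3 = (+0.9797, -0.2002)
n_4 = (+0.8835, +0.4684)
n_5 = (-0.0914, +0.9958)
n_6 = (-0.9146, +0.4044)
  (0,1): δ = 136.06°  ·
  (0,2): δ = 81.18°  ·
  (0,3): δ = 30.18°  ✓
  (0,4): δ = 9.30°  ✓
  (0,5): δ = 76.62°  ·
  (0,6): δ = 137.52°  ·
  (1,2): δ = 125.12°  ·
  (1,3): δ = 74.12°  ·
  (1,4): δ = 34.64°  ✓
  (1,5): δ = 32.68°  ✓
  (1,6): δ = 93.58°  ·
  (2,3): δ = 129.00°  ·
  (2,4): δ = 89.52°  ·
  (2,5): δ = 22.20°  ✓
  (2,6): δ = 38.70°  ✓
  (3,4): δ = 140.52°  ·
  (3,5): δ = 73.20°  ·
  (3,6): δ = 12.30°  ✓
  (4,5): δ = 112.68°  ·
  (4,6): δ = 51.78°  ·
  (5,6): δ = 119.10°  ·
antipodal pairs: 7

count = 7; pairs: (0,3), (0,4), (1,4), (1,5), (2,5), (2,6), (3,6)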